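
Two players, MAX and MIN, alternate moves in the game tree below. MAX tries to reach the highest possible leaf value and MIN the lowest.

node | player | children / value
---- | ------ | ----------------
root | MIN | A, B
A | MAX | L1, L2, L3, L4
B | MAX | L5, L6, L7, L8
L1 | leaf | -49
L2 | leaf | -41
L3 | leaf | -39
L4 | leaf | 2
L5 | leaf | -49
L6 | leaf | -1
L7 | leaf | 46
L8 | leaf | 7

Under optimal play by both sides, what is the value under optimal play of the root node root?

2

A (MAX): max(-49, -41, -39, 2) = 2
B (MAX): max(-49, -1, 46, 7) = 46
root (MIN): min(2, 46) = 2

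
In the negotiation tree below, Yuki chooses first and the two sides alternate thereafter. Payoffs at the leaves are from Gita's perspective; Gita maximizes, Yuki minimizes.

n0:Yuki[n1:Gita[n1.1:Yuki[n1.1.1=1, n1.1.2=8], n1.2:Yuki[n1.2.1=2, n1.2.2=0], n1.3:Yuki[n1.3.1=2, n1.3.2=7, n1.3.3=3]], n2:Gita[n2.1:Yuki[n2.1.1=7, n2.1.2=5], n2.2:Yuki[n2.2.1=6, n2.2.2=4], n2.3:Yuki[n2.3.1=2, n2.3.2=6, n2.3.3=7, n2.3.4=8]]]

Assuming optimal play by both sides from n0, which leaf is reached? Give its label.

n1.1 (Yuki): min(1, 8) = 1
n1.2 (Yuki): min(2, 0) = 0
n1.3 (Yuki): min(2, 7, 3) = 2
n1 (Gita): max(1, 0, 2) = 2
n2.1 (Yuki): min(7, 5) = 5
n2.2 (Yuki): min(6, 4) = 4
n2.3 (Yuki): min(2, 6, 7, 8) = 2
n2 (Gita): max(5, 4, 2) = 5
n0 (Yuki): min(2, 5) = 2
At n0, Yuki picks n1 (lowest: 2).
At n1, Gita picks n1.3 (highest: 2).
At n1.3, Yuki picks n1.3.1 (lowest: 2).
Terminal value 2.

n1.3.1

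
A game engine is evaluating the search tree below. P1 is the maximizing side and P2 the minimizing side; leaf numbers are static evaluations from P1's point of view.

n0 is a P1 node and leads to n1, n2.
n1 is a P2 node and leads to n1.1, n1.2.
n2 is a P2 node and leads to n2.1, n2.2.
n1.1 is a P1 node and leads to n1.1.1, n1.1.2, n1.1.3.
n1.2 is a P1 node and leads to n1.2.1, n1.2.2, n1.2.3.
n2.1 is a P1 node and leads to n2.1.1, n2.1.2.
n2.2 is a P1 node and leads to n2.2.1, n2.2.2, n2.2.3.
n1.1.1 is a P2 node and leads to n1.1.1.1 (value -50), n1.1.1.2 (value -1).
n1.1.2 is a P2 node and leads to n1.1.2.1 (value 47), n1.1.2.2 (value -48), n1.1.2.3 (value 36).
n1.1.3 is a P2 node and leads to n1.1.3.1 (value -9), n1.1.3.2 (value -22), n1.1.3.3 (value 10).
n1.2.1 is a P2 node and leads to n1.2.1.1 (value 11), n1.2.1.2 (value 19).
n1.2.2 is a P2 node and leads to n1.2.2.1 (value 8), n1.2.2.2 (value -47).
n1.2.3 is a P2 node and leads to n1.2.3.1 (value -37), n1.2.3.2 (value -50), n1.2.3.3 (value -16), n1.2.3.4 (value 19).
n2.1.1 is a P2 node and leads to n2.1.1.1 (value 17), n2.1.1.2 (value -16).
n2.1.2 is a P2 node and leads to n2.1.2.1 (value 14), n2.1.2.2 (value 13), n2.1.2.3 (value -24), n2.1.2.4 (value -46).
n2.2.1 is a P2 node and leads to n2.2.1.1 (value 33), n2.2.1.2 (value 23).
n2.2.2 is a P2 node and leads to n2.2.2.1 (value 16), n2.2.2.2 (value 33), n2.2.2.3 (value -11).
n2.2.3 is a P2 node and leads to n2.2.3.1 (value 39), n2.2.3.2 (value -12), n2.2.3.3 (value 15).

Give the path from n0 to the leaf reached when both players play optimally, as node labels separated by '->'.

n1.1.1 (P2): min(-50, -1) = -50
n1.1.2 (P2): min(47, -48, 36) = -48
n1.1.3 (P2): min(-9, -22, 10) = -22
n1.1 (P1): max(-50, -48, -22) = -22
n1.2.1 (P2): min(11, 19) = 11
n1.2.2 (P2): min(8, -47) = -47
n1.2.3 (P2): min(-37, -50, -16, 19) = -50
n1.2 (P1): max(11, -47, -50) = 11
n1 (P2): min(-22, 11) = -22
n2.1.1 (P2): min(17, -16) = -16
n2.1.2 (P2): min(14, 13, -24, -46) = -46
n2.1 (P1): max(-16, -46) = -16
n2.2.1 (P2): min(33, 23) = 23
n2.2.2 (P2): min(16, 33, -11) = -11
n2.2.3 (P2): min(39, -12, 15) = -12
n2.2 (P1): max(23, -11, -12) = 23
n2 (P2): min(-16, 23) = -16
n0 (P1): max(-22, -16) = -16
At n0, P1 picks n2 (highest: -16).
At n2, P2 picks n2.1 (lowest: -16).
At n2.1, P1 picks n2.1.1 (highest: -16).
At n2.1.1, P2 picks n2.1.1.2 (lowest: -16).
Terminal value -16.

n0 -> n2 -> n2.1 -> n2.1.1 -> n2.1.1.2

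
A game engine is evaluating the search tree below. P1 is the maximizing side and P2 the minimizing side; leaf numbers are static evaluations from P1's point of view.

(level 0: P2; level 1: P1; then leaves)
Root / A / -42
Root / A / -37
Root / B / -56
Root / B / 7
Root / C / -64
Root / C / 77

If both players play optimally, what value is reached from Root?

A (P1): max(-42, -37) = -37
B (P1): max(-56, 7) = 7
C (P1): max(-64, 77) = 77
Root (P2): min(-37, 7, 77) = -37

-37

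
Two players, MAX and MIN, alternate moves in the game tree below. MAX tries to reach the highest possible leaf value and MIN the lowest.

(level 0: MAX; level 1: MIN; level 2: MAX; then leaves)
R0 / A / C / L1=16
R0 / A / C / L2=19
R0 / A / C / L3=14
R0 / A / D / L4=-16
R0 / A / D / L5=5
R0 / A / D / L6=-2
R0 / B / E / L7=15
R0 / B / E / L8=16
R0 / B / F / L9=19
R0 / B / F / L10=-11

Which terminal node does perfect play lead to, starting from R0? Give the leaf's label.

L8

C (MAX): max(16, 19, 14) = 19
D (MAX): max(-16, 5, -2) = 5
A (MIN): min(19, 5) = 5
E (MAX): max(15, 16) = 16
F (MAX): max(19, -11) = 19
B (MIN): min(16, 19) = 16
R0 (MAX): max(5, 16) = 16
At R0, MAX picks B (highest: 16).
At B, MIN picks E (lowest: 16).
At E, MAX picks L8 (highest: 16).
Terminal value 16.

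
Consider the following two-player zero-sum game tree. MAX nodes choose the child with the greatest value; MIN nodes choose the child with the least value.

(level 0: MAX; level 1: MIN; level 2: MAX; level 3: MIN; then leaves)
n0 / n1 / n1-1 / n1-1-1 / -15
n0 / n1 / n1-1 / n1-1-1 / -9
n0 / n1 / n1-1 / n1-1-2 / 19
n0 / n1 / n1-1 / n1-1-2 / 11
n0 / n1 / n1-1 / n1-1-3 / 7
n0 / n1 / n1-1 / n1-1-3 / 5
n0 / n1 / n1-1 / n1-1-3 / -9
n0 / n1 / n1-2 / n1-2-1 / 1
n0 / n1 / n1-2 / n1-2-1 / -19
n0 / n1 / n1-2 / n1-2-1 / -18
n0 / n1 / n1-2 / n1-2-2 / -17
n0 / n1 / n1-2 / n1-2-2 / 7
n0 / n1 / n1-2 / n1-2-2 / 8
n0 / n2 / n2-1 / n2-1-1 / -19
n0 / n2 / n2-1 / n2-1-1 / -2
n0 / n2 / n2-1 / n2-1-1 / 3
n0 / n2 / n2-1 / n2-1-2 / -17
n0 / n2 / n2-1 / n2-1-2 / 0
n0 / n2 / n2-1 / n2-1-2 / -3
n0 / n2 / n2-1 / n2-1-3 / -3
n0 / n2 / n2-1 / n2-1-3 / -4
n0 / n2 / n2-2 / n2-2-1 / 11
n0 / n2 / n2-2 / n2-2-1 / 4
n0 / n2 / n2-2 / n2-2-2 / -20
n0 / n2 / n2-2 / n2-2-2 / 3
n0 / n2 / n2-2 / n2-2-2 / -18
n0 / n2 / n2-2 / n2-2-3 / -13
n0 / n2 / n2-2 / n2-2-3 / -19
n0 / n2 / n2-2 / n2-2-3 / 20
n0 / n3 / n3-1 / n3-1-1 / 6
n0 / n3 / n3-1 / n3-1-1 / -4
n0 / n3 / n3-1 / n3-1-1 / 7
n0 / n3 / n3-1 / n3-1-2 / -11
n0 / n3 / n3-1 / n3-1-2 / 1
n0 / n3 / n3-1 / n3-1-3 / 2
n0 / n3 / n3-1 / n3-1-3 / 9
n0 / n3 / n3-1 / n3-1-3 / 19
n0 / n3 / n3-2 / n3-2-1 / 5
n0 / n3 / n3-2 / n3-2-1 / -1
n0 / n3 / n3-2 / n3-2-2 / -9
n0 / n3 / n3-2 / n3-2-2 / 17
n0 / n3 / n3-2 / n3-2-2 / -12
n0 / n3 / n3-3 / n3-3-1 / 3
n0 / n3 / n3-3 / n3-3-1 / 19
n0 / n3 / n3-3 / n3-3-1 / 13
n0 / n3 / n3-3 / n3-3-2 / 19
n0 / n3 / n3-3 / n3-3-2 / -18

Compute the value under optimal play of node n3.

-1

n3-1-1 (MIN): min(6, -4, 7) = -4
n3-1-2 (MIN): min(-11, 1) = -11
n3-1-3 (MIN): min(2, 9, 19) = 2
n3-1 (MAX): max(-4, -11, 2) = 2
n3-2-1 (MIN): min(5, -1) = -1
n3-2-2 (MIN): min(-9, 17, -12) = -12
n3-2 (MAX): max(-1, -12) = -1
n3-3-1 (MIN): min(3, 19, 13) = 3
n3-3-2 (MIN): min(19, -18) = -18
n3-3 (MAX): max(3, -18) = 3
n3 (MIN): min(2, -1, 3) = -1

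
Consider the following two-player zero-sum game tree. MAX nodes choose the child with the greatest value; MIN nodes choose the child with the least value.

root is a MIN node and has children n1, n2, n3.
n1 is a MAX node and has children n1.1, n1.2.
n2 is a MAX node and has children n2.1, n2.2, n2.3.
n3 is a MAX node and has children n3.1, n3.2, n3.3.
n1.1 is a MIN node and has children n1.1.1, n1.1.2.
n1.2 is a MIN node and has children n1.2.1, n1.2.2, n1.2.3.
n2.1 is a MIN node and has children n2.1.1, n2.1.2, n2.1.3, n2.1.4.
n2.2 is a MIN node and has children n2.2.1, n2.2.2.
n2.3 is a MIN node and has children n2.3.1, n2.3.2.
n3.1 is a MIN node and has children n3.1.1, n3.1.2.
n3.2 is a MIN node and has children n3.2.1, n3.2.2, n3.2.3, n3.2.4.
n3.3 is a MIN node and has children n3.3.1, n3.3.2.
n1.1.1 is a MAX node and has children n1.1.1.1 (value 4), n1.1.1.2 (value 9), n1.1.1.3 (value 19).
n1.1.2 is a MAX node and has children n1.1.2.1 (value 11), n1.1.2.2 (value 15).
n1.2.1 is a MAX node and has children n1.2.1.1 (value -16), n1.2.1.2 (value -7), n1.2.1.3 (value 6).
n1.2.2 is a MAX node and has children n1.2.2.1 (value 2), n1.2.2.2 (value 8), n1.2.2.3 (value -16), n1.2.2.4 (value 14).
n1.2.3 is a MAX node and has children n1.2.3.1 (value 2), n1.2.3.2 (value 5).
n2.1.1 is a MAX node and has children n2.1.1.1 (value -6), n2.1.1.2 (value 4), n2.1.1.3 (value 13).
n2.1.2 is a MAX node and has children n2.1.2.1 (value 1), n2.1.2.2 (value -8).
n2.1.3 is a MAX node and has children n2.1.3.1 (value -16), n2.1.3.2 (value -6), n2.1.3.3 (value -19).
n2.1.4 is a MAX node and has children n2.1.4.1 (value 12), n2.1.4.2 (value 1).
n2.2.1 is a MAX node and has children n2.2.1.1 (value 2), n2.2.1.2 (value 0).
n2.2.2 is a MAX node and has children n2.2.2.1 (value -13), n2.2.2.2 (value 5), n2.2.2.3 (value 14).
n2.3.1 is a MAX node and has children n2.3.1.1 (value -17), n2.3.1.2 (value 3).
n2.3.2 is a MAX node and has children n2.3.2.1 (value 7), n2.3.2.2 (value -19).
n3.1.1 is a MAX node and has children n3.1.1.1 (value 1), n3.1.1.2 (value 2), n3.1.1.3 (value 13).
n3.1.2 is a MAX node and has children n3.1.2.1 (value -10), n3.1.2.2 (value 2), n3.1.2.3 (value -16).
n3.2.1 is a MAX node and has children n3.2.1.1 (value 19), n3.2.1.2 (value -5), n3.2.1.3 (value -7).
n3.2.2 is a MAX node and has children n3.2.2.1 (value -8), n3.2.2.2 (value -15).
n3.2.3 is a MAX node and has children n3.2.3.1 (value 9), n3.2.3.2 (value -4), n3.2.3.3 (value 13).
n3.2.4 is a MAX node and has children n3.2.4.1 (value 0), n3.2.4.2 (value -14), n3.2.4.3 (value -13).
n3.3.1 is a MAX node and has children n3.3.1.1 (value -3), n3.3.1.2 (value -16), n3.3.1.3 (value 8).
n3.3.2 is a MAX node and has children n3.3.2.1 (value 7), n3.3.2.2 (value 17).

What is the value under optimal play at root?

n1.1.1 (MAX): max(4, 9, 19) = 19
n1.1.2 (MAX): max(11, 15) = 15
n1.1 (MIN): min(19, 15) = 15
n1.2.1 (MAX): max(-16, -7, 6) = 6
n1.2.2 (MAX): max(2, 8, -16, 14) = 14
n1.2.3 (MAX): max(2, 5) = 5
n1.2 (MIN): min(6, 14, 5) = 5
n1 (MAX): max(15, 5) = 15
n2.1.1 (MAX): max(-6, 4, 13) = 13
n2.1.2 (MAX): max(1, -8) = 1
n2.1.3 (MAX): max(-16, -6, -19) = -6
n2.1.4 (MAX): max(12, 1) = 12
n2.1 (MIN): min(13, 1, -6, 12) = -6
n2.2.1 (MAX): max(2, 0) = 2
n2.2.2 (MAX): max(-13, 5, 14) = 14
n2.2 (MIN): min(2, 14) = 2
n2.3.1 (MAX): max(-17, 3) = 3
n2.3.2 (MAX): max(7, -19) = 7
n2.3 (MIN): min(3, 7) = 3
n2 (MAX): max(-6, 2, 3) = 3
n3.1.1 (MAX): max(1, 2, 13) = 13
n3.1.2 (MAX): max(-10, 2, -16) = 2
n3.1 (MIN): min(13, 2) = 2
n3.2.1 (MAX): max(19, -5, -7) = 19
n3.2.2 (MAX): max(-8, -15) = -8
n3.2.3 (MAX): max(9, -4, 13) = 13
n3.2.4 (MAX): max(0, -14, -13) = 0
n3.2 (MIN): min(19, -8, 13, 0) = -8
n3.3.1 (MAX): max(-3, -16, 8) = 8
n3.3.2 (MAX): max(7, 17) = 17
n3.3 (MIN): min(8, 17) = 8
n3 (MAX): max(2, -8, 8) = 8
root (MIN): min(15, 3, 8) = 3

3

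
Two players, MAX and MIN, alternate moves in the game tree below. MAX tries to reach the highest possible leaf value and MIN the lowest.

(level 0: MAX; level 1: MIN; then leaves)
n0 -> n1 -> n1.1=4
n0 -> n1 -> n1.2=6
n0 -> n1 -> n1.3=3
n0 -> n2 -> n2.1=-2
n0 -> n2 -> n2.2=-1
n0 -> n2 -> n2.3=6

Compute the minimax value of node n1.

3

n1 (MIN): min(4, 6, 3) = 3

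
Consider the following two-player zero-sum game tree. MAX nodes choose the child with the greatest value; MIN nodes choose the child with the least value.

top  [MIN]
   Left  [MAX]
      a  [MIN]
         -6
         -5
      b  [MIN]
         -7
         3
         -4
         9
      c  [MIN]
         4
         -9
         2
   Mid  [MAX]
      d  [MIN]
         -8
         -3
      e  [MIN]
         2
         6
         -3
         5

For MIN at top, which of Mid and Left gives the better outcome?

d (MIN): min(-8, -3) = -8
e (MIN): min(2, 6, -3, 5) = -3
Mid (MAX): max(-8, -3) = -3
a (MIN): min(-6, -5) = -6
b (MIN): min(-7, 3, -4, 9) = -7
c (MIN): min(4, -9, 2) = -9
Left (MAX): max(-6, -7, -9) = -6
MIN prefers the lower value; Mid=-3, Left=-6. Left is better since -6 < -3.

Left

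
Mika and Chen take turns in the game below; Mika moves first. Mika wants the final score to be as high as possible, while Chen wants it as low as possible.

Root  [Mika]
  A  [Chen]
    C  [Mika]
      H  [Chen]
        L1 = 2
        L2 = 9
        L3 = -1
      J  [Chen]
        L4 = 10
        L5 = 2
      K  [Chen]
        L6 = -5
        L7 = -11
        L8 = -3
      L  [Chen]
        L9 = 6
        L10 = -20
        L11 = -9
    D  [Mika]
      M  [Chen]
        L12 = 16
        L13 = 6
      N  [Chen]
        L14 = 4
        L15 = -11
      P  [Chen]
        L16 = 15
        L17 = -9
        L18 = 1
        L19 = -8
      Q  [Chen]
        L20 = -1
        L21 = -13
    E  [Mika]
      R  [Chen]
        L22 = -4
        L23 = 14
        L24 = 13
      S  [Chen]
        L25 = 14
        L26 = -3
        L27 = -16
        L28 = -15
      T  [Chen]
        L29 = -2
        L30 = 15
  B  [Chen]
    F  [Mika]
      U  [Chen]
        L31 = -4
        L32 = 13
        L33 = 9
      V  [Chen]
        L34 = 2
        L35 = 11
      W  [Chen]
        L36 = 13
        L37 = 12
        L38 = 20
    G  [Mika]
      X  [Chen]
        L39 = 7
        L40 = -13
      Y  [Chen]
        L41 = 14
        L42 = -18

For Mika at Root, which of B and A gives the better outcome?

A

U (Chen): min(-4, 13, 9) = -4
V (Chen): min(2, 11) = 2
W (Chen): min(13, 12, 20) = 12
F (Mika): max(-4, 2, 12) = 12
X (Chen): min(7, -13) = -13
Y (Chen): min(14, -18) = -18
G (Mika): max(-13, -18) = -13
B (Chen): min(12, -13) = -13
H (Chen): min(2, 9, -1) = -1
J (Chen): min(10, 2) = 2
K (Chen): min(-5, -11, -3) = -11
L (Chen): min(6, -20, -9) = -20
C (Mika): max(-1, 2, -11, -20) = 2
M (Chen): min(16, 6) = 6
N (Chen): min(4, -11) = -11
P (Chen): min(15, -9, 1, -8) = -9
Q (Chen): min(-1, -13) = -13
D (Mika): max(6, -11, -9, -13) = 6
R (Chen): min(-4, 14, 13) = -4
S (Chen): min(14, -3, -16, -15) = -16
T (Chen): min(-2, 15) = -2
E (Mika): max(-4, -16, -2) = -2
A (Chen): min(2, 6, -2) = -2
Mika prefers the higher value; B=-13, A=-2. A is better since -2 > -13.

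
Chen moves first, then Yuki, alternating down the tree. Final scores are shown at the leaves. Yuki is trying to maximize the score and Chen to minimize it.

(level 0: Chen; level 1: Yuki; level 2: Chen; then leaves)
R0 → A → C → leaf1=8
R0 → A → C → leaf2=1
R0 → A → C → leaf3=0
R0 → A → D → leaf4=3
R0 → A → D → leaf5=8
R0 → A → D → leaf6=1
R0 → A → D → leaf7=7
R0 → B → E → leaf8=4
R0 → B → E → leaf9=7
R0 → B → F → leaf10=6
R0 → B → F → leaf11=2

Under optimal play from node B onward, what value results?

E (Chen): min(4, 7) = 4
F (Chen): min(6, 2) = 2
B (Yuki): max(4, 2) = 4

4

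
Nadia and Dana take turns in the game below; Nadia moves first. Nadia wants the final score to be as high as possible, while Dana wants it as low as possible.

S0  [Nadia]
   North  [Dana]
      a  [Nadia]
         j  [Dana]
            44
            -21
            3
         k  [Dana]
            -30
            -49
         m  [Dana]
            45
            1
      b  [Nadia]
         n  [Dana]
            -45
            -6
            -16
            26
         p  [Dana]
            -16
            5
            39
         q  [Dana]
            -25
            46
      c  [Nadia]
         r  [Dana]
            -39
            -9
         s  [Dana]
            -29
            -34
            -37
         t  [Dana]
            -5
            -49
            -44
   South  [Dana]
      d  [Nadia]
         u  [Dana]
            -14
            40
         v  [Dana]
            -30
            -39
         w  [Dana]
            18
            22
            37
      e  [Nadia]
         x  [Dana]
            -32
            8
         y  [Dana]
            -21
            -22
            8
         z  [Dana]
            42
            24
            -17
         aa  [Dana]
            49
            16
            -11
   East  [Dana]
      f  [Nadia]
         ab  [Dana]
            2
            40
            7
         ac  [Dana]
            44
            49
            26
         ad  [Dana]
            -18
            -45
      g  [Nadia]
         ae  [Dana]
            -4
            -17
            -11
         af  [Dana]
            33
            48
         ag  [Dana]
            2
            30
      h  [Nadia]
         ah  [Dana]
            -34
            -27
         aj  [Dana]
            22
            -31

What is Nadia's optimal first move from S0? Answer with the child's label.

j (Dana): min(44, -21, 3) = -21
k (Dana): min(-30, -49) = -49
m (Dana): min(45, 1) = 1
a (Nadia): max(-21, -49, 1) = 1
n (Dana): min(-45, -6, -16, 26) = -45
p (Dana): min(-16, 5, 39) = -16
q (Dana): min(-25, 46) = -25
b (Nadia): max(-45, -16, -25) = -16
r (Dana): min(-39, -9) = -39
s (Dana): min(-29, -34, -37) = -37
t (Dana): min(-5, -49, -44) = -49
c (Nadia): max(-39, -37, -49) = -37
North (Dana): min(1, -16, -37) = -37
u (Dana): min(-14, 40) = -14
v (Dana): min(-30, -39) = -39
w (Dana): min(18, 22, 37) = 18
d (Nadia): max(-14, -39, 18) = 18
x (Dana): min(-32, 8) = -32
y (Dana): min(-21, -22, 8) = -22
z (Dana): min(42, 24, -17) = -17
aa (Dana): min(49, 16, -11) = -11
e (Nadia): max(-32, -22, -17, -11) = -11
South (Dana): min(18, -11) = -11
ab (Dana): min(2, 40, 7) = 2
ac (Dana): min(44, 49, 26) = 26
ad (Dana): min(-18, -45) = -45
f (Nadia): max(2, 26, -45) = 26
ae (Dana): min(-4, -17, -11) = -17
af (Dana): min(33, 48) = 33
ag (Dana): min(2, 30) = 2
g (Nadia): max(-17, 33, 2) = 33
ah (Dana): min(-34, -27) = -34
aj (Dana): min(22, -31) = -31
h (Nadia): max(-34, -31) = -31
East (Dana): min(26, 33, -31) = -31
S0 (Nadia): max(-37, -11, -31) = -11
Nadia at S0 wants the highest of {North=-37, South=-11, East=-31}, so chooses South.

South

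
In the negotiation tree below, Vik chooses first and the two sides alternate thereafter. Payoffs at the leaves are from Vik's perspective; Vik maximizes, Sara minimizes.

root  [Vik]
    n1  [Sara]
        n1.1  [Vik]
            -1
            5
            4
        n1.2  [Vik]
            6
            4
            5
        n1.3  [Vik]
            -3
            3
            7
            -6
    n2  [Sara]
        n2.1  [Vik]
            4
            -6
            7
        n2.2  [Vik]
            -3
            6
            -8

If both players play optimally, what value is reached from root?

6

n1.1 (Vik): max(-1, 5, 4) = 5
n1.2 (Vik): max(6, 4, 5) = 6
n1.3 (Vik): max(-3, 3, 7, -6) = 7
n1 (Sara): min(5, 6, 7) = 5
n2.1 (Vik): max(4, -6, 7) = 7
n2.2 (Vik): max(-3, 6, -8) = 6
n2 (Sara): min(7, 6) = 6
root (Vik): max(5, 6) = 6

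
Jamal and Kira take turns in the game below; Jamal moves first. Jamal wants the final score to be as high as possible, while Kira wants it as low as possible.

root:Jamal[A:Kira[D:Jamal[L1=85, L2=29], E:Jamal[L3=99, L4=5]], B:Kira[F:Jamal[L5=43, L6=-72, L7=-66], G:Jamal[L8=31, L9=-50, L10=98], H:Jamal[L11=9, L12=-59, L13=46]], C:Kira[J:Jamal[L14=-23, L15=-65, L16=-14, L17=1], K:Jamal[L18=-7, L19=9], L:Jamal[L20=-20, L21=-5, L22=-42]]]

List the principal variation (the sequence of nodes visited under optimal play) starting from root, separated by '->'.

D (Jamal): max(85, 29) = 85
E (Jamal): max(99, 5) = 99
A (Kira): min(85, 99) = 85
F (Jamal): max(43, -72, -66) = 43
G (Jamal): max(31, -50, 98) = 98
H (Jamal): max(9, -59, 46) = 46
B (Kira): min(43, 98, 46) = 43
J (Jamal): max(-23, -65, -14, 1) = 1
K (Jamal): max(-7, 9) = 9
L (Jamal): max(-20, -5, -42) = -5
C (Kira): min(1, 9, -5) = -5
root (Jamal): max(85, 43, -5) = 85
At root, Jamal picks A (highest: 85).
At A, Kira picks D (lowest: 85).
At D, Jamal picks L1 (highest: 85).
Terminal value 85.

root -> A -> D -> L1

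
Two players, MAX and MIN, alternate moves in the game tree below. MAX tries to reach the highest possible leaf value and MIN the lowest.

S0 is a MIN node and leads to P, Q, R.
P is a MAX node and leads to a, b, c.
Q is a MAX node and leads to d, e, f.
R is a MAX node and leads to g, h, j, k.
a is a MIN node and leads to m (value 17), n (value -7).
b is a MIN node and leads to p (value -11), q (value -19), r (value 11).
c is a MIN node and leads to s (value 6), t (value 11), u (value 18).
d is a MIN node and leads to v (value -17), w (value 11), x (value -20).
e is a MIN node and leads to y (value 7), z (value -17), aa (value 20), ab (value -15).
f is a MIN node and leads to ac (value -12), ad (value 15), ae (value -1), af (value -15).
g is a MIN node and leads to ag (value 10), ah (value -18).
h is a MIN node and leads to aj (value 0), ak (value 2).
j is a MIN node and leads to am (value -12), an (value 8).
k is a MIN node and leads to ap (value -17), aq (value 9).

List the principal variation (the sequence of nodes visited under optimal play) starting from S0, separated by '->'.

S0 -> Q -> f -> af

a (MIN): min(17, -7) = -7
b (MIN): min(-11, -19, 11) = -19
c (MIN): min(6, 11, 18) = 6
P (MAX): max(-7, -19, 6) = 6
d (MIN): min(-17, 11, -20) = -20
e (MIN): min(7, -17, 20, -15) = -17
f (MIN): min(-12, 15, -1, -15) = -15
Q (MAX): max(-20, -17, -15) = -15
g (MIN): min(10, -18) = -18
h (MIN): min(0, 2) = 0
j (MIN): min(-12, 8) = -12
k (MIN): min(-17, 9) = -17
R (MAX): max(-18, 0, -12, -17) = 0
S0 (MIN): min(6, -15, 0) = -15
At S0, MIN picks Q (lowest: -15).
At Q, MAX picks f (highest: -15).
At f, MIN picks af (lowest: -15).
Terminal value -15.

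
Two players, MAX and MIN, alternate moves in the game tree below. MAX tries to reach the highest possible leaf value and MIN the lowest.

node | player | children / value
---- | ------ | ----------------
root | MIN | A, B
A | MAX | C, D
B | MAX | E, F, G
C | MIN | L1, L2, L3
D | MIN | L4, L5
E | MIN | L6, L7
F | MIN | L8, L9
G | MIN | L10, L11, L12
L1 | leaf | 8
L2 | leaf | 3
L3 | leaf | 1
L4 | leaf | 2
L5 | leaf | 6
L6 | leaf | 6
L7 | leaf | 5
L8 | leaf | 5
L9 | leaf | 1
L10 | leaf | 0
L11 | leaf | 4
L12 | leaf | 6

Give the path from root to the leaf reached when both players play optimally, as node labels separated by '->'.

root -> A -> D -> L4

C (MIN): min(8, 3, 1) = 1
D (MIN): min(2, 6) = 2
A (MAX): max(1, 2) = 2
E (MIN): min(6, 5) = 5
F (MIN): min(5, 1) = 1
G (MIN): min(0, 4, 6) = 0
B (MAX): max(5, 1, 0) = 5
root (MIN): min(2, 5) = 2
At root, MIN picks A (lowest: 2).
At A, MAX picks D (highest: 2).
At D, MIN picks L4 (lowest: 2).
Terminal value 2.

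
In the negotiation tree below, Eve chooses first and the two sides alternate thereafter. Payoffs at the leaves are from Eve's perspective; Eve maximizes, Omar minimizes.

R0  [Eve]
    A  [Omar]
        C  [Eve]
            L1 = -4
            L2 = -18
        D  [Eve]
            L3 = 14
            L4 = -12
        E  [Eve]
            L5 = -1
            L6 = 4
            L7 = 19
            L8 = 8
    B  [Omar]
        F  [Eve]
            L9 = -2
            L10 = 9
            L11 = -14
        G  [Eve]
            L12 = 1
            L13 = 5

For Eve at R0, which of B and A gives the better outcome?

B

F (Eve): max(-2, 9, -14) = 9
G (Eve): max(1, 5) = 5
B (Omar): min(9, 5) = 5
C (Eve): max(-4, -18) = -4
D (Eve): max(14, -12) = 14
E (Eve): max(-1, 4, 19, 8) = 19
A (Omar): min(-4, 14, 19) = -4
Eve prefers the higher value; B=5, A=-4. B is better since 5 > -4.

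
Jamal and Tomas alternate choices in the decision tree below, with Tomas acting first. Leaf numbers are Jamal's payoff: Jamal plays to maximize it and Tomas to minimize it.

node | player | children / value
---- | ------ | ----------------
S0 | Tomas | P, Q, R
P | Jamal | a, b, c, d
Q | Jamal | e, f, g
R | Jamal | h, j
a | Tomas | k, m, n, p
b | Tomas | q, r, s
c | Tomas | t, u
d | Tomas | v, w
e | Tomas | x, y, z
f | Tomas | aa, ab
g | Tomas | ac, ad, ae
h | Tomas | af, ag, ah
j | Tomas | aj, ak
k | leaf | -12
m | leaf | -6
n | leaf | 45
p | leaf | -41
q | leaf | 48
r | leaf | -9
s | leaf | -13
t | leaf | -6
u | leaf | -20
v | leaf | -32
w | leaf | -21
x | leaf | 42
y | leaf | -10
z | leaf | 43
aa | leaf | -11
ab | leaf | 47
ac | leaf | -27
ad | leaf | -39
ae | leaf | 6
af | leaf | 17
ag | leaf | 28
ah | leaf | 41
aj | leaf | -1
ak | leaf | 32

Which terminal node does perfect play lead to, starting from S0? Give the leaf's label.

s

a (Tomas): min(-12, -6, 45, -41) = -41
b (Tomas): min(48, -9, -13) = -13
c (Tomas): min(-6, -20) = -20
d (Tomas): min(-32, -21) = -32
P (Jamal): max(-41, -13, -20, -32) = -13
e (Tomas): min(42, -10, 43) = -10
f (Tomas): min(-11, 47) = -11
g (Tomas): min(-27, -39, 6) = -39
Q (Jamal): max(-10, -11, -39) = -10
h (Tomas): min(17, 28, 41) = 17
j (Tomas): min(-1, 32) = -1
R (Jamal): max(17, -1) = 17
S0 (Tomas): min(-13, -10, 17) = -13
At S0, Tomas picks P (lowest: -13).
At P, Jamal picks b (highest: -13).
At b, Tomas picks s (lowest: -13).
Terminal value -13.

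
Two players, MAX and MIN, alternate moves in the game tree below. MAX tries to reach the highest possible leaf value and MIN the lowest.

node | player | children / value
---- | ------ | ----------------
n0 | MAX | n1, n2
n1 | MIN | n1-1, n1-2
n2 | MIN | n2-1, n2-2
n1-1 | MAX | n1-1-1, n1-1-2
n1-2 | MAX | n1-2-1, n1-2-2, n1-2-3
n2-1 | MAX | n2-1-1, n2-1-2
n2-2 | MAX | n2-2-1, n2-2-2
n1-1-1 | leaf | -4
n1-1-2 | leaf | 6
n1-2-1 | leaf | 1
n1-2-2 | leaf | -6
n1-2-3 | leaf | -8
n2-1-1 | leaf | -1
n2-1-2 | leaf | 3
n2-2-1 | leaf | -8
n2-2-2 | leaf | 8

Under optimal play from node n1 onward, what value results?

n1-1 (MAX): max(-4, 6) = 6
n1-2 (MAX): max(1, -6, -8) = 1
n1 (MIN): min(6, 1) = 1

1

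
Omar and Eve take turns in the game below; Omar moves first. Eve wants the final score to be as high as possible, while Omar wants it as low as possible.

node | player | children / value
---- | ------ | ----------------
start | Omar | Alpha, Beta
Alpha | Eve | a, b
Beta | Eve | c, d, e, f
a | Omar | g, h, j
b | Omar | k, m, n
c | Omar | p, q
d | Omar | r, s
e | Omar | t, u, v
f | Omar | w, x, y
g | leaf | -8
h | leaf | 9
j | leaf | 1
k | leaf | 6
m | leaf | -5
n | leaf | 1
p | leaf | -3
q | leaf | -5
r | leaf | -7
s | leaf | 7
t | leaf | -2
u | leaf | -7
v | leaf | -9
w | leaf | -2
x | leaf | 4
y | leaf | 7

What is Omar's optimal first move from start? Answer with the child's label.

Alpha

a (Omar): min(-8, 9, 1) = -8
b (Omar): min(6, -5, 1) = -5
Alpha (Eve): max(-8, -5) = -5
c (Omar): min(-3, -5) = -5
d (Omar): min(-7, 7) = -7
e (Omar): min(-2, -7, -9) = -9
f (Omar): min(-2, 4, 7) = -2
Beta (Eve): max(-5, -7, -9, -2) = -2
start (Omar): min(-5, -2) = -5
Omar at start wants the lowest of {Alpha=-5, Beta=-2}, so chooses Alpha.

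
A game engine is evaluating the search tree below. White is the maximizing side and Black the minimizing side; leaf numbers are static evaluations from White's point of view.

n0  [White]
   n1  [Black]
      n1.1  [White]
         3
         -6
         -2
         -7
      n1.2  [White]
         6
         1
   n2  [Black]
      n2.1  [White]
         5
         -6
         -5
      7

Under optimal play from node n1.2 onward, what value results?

n1.2 (White): max(6, 1) = 6

6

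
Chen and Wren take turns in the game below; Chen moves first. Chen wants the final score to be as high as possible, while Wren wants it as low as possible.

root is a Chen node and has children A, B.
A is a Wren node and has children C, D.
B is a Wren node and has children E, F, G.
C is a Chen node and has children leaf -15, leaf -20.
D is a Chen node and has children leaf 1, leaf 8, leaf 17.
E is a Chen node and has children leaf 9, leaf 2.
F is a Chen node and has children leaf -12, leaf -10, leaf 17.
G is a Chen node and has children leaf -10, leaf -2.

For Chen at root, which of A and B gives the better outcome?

B

C (Chen): max(-15, -20) = -15
D (Chen): max(1, 8, 17) = 17
A (Wren): min(-15, 17) = -15
E (Chen): max(9, 2) = 9
F (Chen): max(-12, -10, 17) = 17
G (Chen): max(-10, -2) = -2
B (Wren): min(9, 17, -2) = -2
Chen prefers the higher value; A=-15, B=-2. B is better since -2 > -15.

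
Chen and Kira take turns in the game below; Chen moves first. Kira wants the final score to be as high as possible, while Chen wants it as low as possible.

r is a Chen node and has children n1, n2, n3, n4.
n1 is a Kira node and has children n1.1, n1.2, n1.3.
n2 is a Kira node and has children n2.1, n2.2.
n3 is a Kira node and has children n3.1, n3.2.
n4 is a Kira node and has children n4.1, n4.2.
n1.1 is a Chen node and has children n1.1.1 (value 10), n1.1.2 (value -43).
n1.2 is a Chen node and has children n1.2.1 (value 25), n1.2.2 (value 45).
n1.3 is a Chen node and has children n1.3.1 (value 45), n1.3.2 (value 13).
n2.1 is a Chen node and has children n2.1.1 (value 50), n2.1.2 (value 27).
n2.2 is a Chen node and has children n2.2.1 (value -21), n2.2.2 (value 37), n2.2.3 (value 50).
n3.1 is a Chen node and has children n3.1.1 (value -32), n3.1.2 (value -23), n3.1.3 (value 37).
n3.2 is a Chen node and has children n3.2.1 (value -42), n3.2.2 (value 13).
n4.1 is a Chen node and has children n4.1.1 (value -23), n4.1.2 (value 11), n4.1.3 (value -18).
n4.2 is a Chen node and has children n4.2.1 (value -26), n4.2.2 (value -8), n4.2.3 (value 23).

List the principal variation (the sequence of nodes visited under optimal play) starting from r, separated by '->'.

r -> n3 -> n3.1 -> n3.1.1

n1.1 (Chen): min(10, -43) = -43
n1.2 (Chen): min(25, 45) = 25
n1.3 (Chen): min(45, 13) = 13
n1 (Kira): max(-43, 25, 13) = 25
n2.1 (Chen): min(50, 27) = 27
n2.2 (Chen): min(-21, 37, 50) = -21
n2 (Kira): max(27, -21) = 27
n3.1 (Chen): min(-32, -23, 37) = -32
n3.2 (Chen): min(-42, 13) = -42
n3 (Kira): max(-32, -42) = -32
n4.1 (Chen): min(-23, 11, -18) = -23
n4.2 (Chen): min(-26, -8, 23) = -26
n4 (Kira): max(-23, -26) = -23
r (Chen): min(25, 27, -32, -23) = -32
At r, Chen picks n3 (lowest: -32).
At n3, Kira picks n3.1 (highest: -32).
At n3.1, Chen picks n3.1.1 (lowest: -32).
Terminal value -32.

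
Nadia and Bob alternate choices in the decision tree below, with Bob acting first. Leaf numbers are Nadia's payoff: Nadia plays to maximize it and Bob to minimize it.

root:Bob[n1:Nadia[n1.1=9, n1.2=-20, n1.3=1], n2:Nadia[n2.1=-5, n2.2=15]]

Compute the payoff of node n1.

9

n1 (Nadia): max(9, -20, 1) = 9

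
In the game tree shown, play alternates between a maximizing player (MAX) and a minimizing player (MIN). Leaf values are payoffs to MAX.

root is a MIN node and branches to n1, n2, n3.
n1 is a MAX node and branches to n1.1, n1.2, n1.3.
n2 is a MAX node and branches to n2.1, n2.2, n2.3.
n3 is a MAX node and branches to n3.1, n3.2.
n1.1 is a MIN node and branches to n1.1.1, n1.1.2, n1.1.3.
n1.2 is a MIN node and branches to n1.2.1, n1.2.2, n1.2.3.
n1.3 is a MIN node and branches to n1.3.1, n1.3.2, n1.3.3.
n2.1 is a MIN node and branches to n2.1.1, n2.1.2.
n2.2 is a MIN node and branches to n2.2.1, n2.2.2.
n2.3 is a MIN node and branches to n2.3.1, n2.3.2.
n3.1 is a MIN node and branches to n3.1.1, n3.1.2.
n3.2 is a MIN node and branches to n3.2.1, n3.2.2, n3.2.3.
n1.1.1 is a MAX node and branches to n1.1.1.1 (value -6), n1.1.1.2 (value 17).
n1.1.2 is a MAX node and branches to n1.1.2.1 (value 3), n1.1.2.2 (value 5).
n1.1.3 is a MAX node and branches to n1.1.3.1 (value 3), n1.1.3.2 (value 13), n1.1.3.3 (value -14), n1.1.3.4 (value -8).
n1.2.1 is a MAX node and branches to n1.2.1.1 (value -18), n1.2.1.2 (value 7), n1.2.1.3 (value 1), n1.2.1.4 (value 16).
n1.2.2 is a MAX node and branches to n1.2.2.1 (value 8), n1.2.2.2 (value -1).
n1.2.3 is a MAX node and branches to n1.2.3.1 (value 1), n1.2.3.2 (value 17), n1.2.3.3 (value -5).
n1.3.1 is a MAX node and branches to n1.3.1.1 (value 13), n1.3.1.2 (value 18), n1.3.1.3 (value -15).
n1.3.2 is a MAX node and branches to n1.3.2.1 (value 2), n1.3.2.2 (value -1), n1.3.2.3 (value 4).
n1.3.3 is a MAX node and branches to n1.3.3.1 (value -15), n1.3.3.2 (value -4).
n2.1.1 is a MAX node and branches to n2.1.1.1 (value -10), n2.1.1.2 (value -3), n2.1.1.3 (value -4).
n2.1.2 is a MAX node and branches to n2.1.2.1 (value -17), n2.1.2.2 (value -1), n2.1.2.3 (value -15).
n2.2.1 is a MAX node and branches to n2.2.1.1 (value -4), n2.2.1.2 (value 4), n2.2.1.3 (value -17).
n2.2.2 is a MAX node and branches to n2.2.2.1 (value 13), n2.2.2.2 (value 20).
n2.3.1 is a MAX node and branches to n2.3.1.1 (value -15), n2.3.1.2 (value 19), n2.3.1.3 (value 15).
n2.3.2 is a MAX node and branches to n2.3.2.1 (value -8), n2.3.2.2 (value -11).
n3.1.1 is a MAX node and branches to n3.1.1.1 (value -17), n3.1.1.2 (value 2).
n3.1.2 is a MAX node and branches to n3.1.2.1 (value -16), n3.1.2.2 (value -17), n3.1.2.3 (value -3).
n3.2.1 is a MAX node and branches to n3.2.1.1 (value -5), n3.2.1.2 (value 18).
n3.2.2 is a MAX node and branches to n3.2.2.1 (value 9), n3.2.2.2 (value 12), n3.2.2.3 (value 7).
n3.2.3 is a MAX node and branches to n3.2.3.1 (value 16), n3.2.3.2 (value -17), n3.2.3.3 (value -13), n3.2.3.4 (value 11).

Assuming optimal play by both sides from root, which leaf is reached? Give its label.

n2.2.1.2

n1.1.1 (MAX): max(-6, 17) = 17
n1.1.2 (MAX): max(3, 5) = 5
n1.1.3 (MAX): max(3, 13, -14, -8) = 13
n1.1 (MIN): min(17, 5, 13) = 5
n1.2.1 (MAX): max(-18, 7, 1, 16) = 16
n1.2.2 (MAX): max(8, -1) = 8
n1.2.3 (MAX): max(1, 17, -5) = 17
n1.2 (MIN): min(16, 8, 17) = 8
n1.3.1 (MAX): max(13, 18, -15) = 18
n1.3.2 (MAX): max(2, -1, 4) = 4
n1.3.3 (MAX): max(-15, -4) = -4
n1.3 (MIN): min(18, 4, -4) = -4
n1 (MAX): max(5, 8, -4) = 8
n2.1.1 (MAX): max(-10, -3, -4) = -3
n2.1.2 (MAX): max(-17, -1, -15) = -1
n2.1 (MIN): min(-3, -1) = -3
n2.2.1 (MAX): max(-4, 4, -17) = 4
n2.2.2 (MAX): max(13, 20) = 20
n2.2 (MIN): min(4, 20) = 4
n2.3.1 (MAX): max(-15, 19, 15) = 19
n2.3.2 (MAX): max(-8, -11) = -8
n2.3 (MIN): min(19, -8) = -8
n2 (MAX): max(-3, 4, -8) = 4
n3.1.1 (MAX): max(-17, 2) = 2
n3.1.2 (MAX): max(-16, -17, -3) = -3
n3.1 (MIN): min(2, -3) = -3
n3.2.1 (MAX): max(-5, 18) = 18
n3.2.2 (MAX): max(9, 12, 7) = 12
n3.2.3 (MAX): max(16, -17, -13, 11) = 16
n3.2 (MIN): min(18, 12, 16) = 12
n3 (MAX): max(-3, 12) = 12
root (MIN): min(8, 4, 12) = 4
At root, MIN picks n2 (lowest: 4).
At n2, MAX picks n2.2 (highest: 4).
At n2.2, MIN picks n2.2.1 (lowest: 4).
At n2.2.1, MAX picks n2.2.1.2 (highest: 4).
Terminal value 4.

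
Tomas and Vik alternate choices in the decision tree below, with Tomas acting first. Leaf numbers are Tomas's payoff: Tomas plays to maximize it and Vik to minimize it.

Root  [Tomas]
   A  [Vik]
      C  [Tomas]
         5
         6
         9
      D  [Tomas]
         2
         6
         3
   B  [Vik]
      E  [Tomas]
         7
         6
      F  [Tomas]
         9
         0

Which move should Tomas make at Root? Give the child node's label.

B

C (Tomas): max(5, 6, 9) = 9
D (Tomas): max(2, 6, 3) = 6
A (Vik): min(9, 6) = 6
E (Tomas): max(7, 6) = 7
F (Tomas): max(9, 0) = 9
B (Vik): min(7, 9) = 7
Root (Tomas): max(6, 7) = 7
Tomas at Root wants the highest of {A=6, B=7}, so chooses B.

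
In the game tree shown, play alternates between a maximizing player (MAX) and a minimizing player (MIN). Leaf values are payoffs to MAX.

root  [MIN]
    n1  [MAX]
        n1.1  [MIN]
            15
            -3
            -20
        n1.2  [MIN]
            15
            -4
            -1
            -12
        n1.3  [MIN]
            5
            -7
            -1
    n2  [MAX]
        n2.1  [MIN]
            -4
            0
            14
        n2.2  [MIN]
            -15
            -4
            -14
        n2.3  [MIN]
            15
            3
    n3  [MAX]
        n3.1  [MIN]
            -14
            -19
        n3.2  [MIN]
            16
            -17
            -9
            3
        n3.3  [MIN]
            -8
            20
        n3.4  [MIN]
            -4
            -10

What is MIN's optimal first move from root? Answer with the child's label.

n1.1 (MIN): min(15, -3, -20) = -20
n1.2 (MIN): min(15, -4, -1, -12) = -12
n1.3 (MIN): min(5, -7, -1) = -7
n1 (MAX): max(-20, -12, -7) = -7
n2.1 (MIN): min(-4, 0, 14) = -4
n2.2 (MIN): min(-15, -4, -14) = -15
n2.3 (MIN): min(15, 3) = 3
n2 (MAX): max(-4, -15, 3) = 3
n3.1 (MIN): min(-14, -19) = -19
n3.2 (MIN): min(16, -17, -9, 3) = -17
n3.3 (MIN): min(-8, 20) = -8
n3.4 (MIN): min(-4, -10) = -10
n3 (MAX): max(-19, -17, -8, -10) = -8
root (MIN): min(-7, 3, -8) = -8
MIN at root wants the lowest of {n1=-7, n2=3, n3=-8}, so chooses n3.

n3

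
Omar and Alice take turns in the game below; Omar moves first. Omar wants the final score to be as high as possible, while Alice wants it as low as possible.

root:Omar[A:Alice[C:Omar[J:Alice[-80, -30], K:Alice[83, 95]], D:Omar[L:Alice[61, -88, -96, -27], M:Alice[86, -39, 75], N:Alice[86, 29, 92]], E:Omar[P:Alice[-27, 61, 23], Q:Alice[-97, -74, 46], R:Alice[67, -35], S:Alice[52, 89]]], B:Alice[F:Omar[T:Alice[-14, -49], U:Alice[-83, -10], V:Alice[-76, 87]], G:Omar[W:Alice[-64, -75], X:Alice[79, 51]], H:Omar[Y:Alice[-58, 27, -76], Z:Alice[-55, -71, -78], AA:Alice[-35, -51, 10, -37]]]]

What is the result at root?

J (Alice): min(-80, -30) = -80
K (Alice): min(83, 95) = 83
C (Omar): max(-80, 83) = 83
L (Alice): min(61, -88, -96, -27) = -96
M (Alice): min(86, -39, 75) = -39
N (Alice): min(86, 29, 92) = 29
D (Omar): max(-96, -39, 29) = 29
P (Alice): min(-27, 61, 23) = -27
Q (Alice): min(-97, -74, 46) = -97
R (Alice): min(67, -35) = -35
S (Alice): min(52, 89) = 52
E (Omar): max(-27, -97, -35, 52) = 52
A (Alice): min(83, 29, 52) = 29
T (Alice): min(-14, -49) = -49
U (Alice): min(-83, -10) = -83
V (Alice): min(-76, 87) = -76
F (Omar): max(-49, -83, -76) = -49
W (Alice): min(-64, -75) = -75
X (Alice): min(79, 51) = 51
G (Omar): max(-75, 51) = 51
Y (Alice): min(-58, 27, -76) = -76
Z (Alice): min(-55, -71, -78) = -78
AA (Alice): min(-35, -51, 10, -37) = -51
H (Omar): max(-76, -78, -51) = -51
B (Alice): min(-49, 51, -51) = -51
root (Omar): max(29, -51) = 29

29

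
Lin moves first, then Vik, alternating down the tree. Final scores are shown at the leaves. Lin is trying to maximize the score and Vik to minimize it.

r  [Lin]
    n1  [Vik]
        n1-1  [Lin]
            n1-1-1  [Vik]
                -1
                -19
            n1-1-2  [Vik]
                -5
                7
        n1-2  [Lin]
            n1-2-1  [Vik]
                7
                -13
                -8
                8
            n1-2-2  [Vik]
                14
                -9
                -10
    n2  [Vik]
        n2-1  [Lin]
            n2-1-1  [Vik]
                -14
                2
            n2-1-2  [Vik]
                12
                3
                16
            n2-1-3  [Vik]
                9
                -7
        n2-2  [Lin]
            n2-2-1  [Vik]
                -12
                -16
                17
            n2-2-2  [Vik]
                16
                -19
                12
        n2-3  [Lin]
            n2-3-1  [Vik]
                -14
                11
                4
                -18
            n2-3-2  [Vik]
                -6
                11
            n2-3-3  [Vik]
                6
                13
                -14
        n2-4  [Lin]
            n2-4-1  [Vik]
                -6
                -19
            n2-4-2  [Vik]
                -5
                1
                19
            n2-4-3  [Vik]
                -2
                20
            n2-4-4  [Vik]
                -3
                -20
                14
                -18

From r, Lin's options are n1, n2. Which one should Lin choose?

n1

n1-1-1 (Vik): min(-1, -19) = -19
n1-1-2 (Vik): min(-5, 7) = -5
n1-1 (Lin): max(-19, -5) = -5
n1-2-1 (Vik): min(7, -13, -8, 8) = -13
n1-2-2 (Vik): min(14, -9, -10) = -10
n1-2 (Lin): max(-13, -10) = -10
n1 (Vik): min(-5, -10) = -10
n2-1-1 (Vik): min(-14, 2) = -14
n2-1-2 (Vik): min(12, 3, 16) = 3
n2-1-3 (Vik): min(9, -7) = -7
n2-1 (Lin): max(-14, 3, -7) = 3
n2-2-1 (Vik): min(-12, -16, 17) = -16
n2-2-2 (Vik): min(16, -19, 12) = -19
n2-2 (Lin): max(-16, -19) = -16
n2-3-1 (Vik): min(-14, 11, 4, -18) = -18
n2-3-2 (Vik): min(-6, 11) = -6
n2-3-3 (Vik): min(6, 13, -14) = -14
n2-3 (Lin): max(-18, -6, -14) = -6
n2-4-1 (Vik): min(-6, -19) = -19
n2-4-2 (Vik): min(-5, 1, 19) = -5
n2-4-3 (Vik): min(-2, 20) = -2
n2-4-4 (Vik): min(-3, -20, 14, -18) = -20
n2-4 (Lin): max(-19, -5, -2, -20) = -2
n2 (Vik): min(3, -16, -6, -2) = -16
r (Lin): max(-10, -16) = -10
Lin at r wants the highest of {n1=-10, n2=-16}, so chooses n1.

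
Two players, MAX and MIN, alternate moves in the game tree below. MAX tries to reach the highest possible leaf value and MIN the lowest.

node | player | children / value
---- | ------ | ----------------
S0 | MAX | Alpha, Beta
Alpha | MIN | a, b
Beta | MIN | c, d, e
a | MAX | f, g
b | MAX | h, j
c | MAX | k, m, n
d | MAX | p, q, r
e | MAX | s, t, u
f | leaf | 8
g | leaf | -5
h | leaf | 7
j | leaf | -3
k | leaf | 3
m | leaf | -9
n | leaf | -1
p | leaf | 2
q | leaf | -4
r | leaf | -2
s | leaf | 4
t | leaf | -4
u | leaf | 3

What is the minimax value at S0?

a (MAX): max(8, -5) = 8
b (MAX): max(7, -3) = 7
Alpha (MIN): min(8, 7) = 7
c (MAX): max(3, -9, -1) = 3
d (MAX): max(2, -4, -2) = 2
e (MAX): max(4, -4, 3) = 4
Beta (MIN): min(3, 2, 4) = 2
S0 (MAX): max(7, 2) = 7

7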